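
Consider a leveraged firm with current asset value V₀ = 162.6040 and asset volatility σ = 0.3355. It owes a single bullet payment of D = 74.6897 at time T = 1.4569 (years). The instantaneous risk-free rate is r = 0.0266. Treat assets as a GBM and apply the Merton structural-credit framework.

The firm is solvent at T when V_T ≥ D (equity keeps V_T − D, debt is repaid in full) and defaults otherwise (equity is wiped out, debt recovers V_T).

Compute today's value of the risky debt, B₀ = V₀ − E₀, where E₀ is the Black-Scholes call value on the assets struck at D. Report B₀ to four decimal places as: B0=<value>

d₁ = [ln(V₀/D) + (r + σ²/2)T] / (σ√T)
   = [ln(162.6040/74.6897) + (0.0266 + 0.5·0.3355²)·1.4569] / (0.3355·√1.4569)
   = [0.777976 + 0.120748] / 0.404956 = 2.219314
d₂ = d₁ − σ√T = 2.219314 − 0.404956 = 1.814359
N(d₁) = 0.986767,  N(d₂) = 0.965189,  e^(−rT) = 0.961988
E₀ = V₀·N(d₁) − D·e^(−rT)·N(d₂)
   = 162.6040·0.986767 − 74.6897·0.961988·0.965189 = 91.102945
B₀ = V₀ − E₀ = 162.6040 − 91.102945 = 71.501055

B0=71.5011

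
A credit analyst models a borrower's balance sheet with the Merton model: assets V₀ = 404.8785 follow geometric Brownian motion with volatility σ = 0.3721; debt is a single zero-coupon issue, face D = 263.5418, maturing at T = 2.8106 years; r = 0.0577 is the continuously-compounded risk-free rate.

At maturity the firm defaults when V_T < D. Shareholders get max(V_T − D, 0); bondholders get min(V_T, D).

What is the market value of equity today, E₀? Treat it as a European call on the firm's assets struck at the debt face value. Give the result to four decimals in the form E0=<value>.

E0=197.5347

d₁ = [ln(V₀/D) + (r + σ²/2)T] / (σ√T)
   = [ln(404.8785/263.5418) + (0.0577 + 0.5·0.3721²)·2.8106] / (0.3721·√2.8106)
   = [0.429375 + 0.356747] / 0.623820 = 1.260175
d₂ = d₁ − σ√T = 1.260175 − 0.623820 = 0.636355
N(d₁) = 0.896197,  N(d₂) = 0.737728,  e^(−rT) = 0.850295
E₀ = V₀·N(d₁) − D·e^(−rT)·N(d₂)
   = 404.8785·0.896197 − 263.5418·0.850295·0.737728 = 197.534711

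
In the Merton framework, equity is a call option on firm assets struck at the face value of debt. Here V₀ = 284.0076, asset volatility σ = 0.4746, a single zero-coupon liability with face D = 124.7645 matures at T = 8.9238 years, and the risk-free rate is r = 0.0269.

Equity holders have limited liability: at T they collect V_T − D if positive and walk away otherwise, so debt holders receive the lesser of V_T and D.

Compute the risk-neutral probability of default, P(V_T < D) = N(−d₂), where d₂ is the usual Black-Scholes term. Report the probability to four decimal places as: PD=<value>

d₁ = [ln(V₀/D) + (r + σ²/2)T] / (σ√T)
   = [ln(284.0076/124.7645) + (0.0269 + 0.5·0.4746²)·8.9238] / (0.4746·√8.9238)
   = [0.822573 + 1.245072] / 1.417760 = 1.458389
d₂ = d₁ − σ√T = 1.458389 − 1.417760 = 0.040629
risk-neutral PD = N(−d₂) = N(-0.040629) = 0.483796

PD=0.4838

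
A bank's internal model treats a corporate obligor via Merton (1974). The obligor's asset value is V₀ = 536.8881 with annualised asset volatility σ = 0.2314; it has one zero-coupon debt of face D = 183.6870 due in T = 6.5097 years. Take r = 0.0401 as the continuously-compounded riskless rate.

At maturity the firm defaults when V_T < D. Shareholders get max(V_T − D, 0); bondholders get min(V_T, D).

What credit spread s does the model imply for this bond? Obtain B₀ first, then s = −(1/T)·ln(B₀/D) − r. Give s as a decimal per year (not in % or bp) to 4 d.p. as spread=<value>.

spread=0.0007

d₁ = [ln(V₀/D) + (r + σ²/2)T] / (σ√T)
   = [ln(536.8881/183.6870) + (0.0401 + 0.5·0.2314²)·6.5097] / (0.2314·√6.5097)
   = [1.072556 + 0.435323] / 0.590397 = 2.554011
d₂ = d₁ − σ√T = 2.554011 − 0.590397 = 1.963615
N(d₁) = 0.994676,  N(d₂) = 0.975213,  e^(−rT) = 0.770251
E₀ = V₀·N(d₁) − D·e^(−rT)·N(d₂)
   = 536.8881·0.994676 − 183.6870·0.770251·0.975213 = 396.051414
B₀ = V₀ − E₀ = 536.8881 − 396.051414 = 140.836686
spread = −(1/T)·ln(B₀/D) − r = −(1/6.5097)·ln(140.836686/183.6870) − 0.0401 = 0.00070561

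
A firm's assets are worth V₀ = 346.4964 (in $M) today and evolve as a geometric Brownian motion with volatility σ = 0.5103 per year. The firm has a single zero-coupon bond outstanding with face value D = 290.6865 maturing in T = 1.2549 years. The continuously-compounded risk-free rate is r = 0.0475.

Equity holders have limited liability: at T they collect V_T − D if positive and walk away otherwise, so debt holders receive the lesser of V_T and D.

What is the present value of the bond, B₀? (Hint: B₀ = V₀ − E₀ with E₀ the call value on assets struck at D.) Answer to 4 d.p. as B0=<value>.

d₁ = [ln(V₀/D) + (r + σ²/2)T] / (σ√T)
   = [ln(346.4964/290.6865) + (0.0475 + 0.5·0.5103²)·1.2549] / (0.5103·√1.2549)
   = [0.175627 + 0.223000] / 0.571650 = 0.697326
d₂ = d₁ − σ√T = 0.697326 − 0.571650 = 0.125677
N(d₁) = 0.757201,  N(d₂) = 0.550006,  e^(−rT) = 0.942134
E₀ = V₀·N(d₁) − D·e^(−rT)·N(d₂)
   = 346.4964·0.757201 − 290.6865·0.942134·0.550006 = 111.739581
B₀ = V₀ − E₀ = 346.4964 − 111.739581 = 234.756819

B0=234.7568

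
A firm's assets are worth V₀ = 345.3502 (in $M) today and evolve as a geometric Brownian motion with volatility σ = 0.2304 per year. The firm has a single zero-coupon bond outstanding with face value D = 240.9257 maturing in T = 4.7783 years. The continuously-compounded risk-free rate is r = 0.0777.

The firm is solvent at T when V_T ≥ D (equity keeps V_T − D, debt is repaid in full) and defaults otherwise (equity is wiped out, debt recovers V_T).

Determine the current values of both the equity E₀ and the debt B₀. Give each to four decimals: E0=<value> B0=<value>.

E0=182.9986 B0=162.3516

d₁ = [ln(V₀/D) + (r + σ²/2)T] / (σ√T)
   = [ln(345.3502/240.9257) + (0.0777 + 0.5·0.2304²)·4.7783] / (0.2304·√4.7783)
   = [0.360070 + 0.498100] / 0.503639 = 1.703940
d₂ = d₁ − σ√T = 1.703940 − 0.503639 = 1.200301
N(d₁) = 0.955804,  N(d₂) = 0.884989,  e^(−rT) = 0.689855
E₀ = V₀·N(d₁) − D·e^(−rT)·N(d₂)
   = 345.3502·0.955804 − 240.9257·0.689855·0.884989 = 182.998559
B₀ = V₀ − E₀ = 345.3502 − 182.998559 = 162.351641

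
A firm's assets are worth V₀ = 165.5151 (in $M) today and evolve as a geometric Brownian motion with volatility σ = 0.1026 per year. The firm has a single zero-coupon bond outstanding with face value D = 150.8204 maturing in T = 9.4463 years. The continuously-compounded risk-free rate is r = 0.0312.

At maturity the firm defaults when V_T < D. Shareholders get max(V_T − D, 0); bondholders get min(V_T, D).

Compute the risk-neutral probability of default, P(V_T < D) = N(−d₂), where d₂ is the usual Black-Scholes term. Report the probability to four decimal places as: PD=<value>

PD=0.1419

d₁ = [ln(V₀/D) + (r + σ²/2)T] / (σ√T)
   = [ln(165.5151/150.8204) + (0.0312 + 0.5·0.1026²)·9.4463] / (0.1026·√9.4463)
   = [0.092973 + 0.344444] / 0.315339 = 1.387130
d₂ = d₁ − σ√T = 1.387130 − 0.315339 = 1.071791
risk-neutral PD = N(−d₂) = N(-1.071791) = 0.141907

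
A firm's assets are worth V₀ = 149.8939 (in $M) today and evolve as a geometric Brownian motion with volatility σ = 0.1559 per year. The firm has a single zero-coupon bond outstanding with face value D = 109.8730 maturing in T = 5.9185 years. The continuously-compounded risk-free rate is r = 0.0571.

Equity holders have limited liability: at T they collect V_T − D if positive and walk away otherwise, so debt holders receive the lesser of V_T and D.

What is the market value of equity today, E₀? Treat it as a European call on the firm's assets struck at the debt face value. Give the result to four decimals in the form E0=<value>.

d₁ = [ln(V₀/D) + (r + σ²/2)T] / (σ√T)
   = [ln(149.8939/109.8730) + (0.0571 + 0.5·0.1559²)·5.9185] / (0.1559·√5.9185)
   = [0.310603 + 0.409870] / 0.379273 = 1.899616
d₂ = d₁ − σ√T = 1.899616 − 0.379273 = 1.520343
N(d₁) = 0.971258,  N(d₂) = 0.935788,  e^(−rT) = 0.713234
E₀ = V₀·N(d₁) − D·e^(−rT)·N(d₂)
   = 149.8939·0.971258 − 109.8730·0.713234·0.935788 = 72.252586

E0=72.2526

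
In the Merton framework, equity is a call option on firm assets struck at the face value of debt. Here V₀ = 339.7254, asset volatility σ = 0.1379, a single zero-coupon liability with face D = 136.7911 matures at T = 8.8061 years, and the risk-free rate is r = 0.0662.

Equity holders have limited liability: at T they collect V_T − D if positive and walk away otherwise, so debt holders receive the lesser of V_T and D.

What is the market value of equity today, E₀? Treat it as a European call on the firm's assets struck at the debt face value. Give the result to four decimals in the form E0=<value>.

E0=263.3650

d₁ = [ln(V₀/D) + (r + σ²/2)T] / (σ√T)
   = [ln(339.7254/136.7911) + (0.0662 + 0.5·0.1379²)·8.8061] / (0.1379·√8.8061)
   = [0.909683 + 0.666694] / 0.409219 = 3.852157
d₂ = d₁ − σ√T = 3.852157 − 0.409219 = 3.442937
N(d₁) = 0.999941,  N(d₂) = 0.999712,  e^(−rT) = 0.558241
E₀ = V₀·N(d₁) − D·e^(−rT)·N(d₂)
   = 339.7254·0.999941 − 136.7911·0.558241·0.999712 = 263.365030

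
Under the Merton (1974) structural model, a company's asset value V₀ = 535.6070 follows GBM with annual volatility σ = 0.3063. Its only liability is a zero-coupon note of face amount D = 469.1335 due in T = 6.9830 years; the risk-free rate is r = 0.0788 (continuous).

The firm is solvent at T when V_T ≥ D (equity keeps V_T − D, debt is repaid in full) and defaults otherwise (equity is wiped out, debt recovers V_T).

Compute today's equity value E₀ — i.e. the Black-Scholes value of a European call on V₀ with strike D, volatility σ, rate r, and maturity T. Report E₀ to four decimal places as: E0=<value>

d₁ = [ln(V₀/D) + (r + σ²/2)T] / (σ√T)
   = [ln(535.6070/469.1335) + (0.0788 + 0.5·0.3063²)·6.9830] / (0.3063·√6.9830)
   = [0.132513 + 0.877832] / 0.809409 = 1.248250
d₂ = d₁ − σ√T = 1.248250 − 0.809409 = 0.438842
N(d₁) = 0.894030,  N(d₂) = 0.669612,  e^(−rT) = 0.576800
E₀ = V₀·N(d₁) − D·e^(−rT)·N(d₂)
   = 535.6070·0.894030 − 469.1335·0.576800·0.669612 = 297.654618

E0=297.6546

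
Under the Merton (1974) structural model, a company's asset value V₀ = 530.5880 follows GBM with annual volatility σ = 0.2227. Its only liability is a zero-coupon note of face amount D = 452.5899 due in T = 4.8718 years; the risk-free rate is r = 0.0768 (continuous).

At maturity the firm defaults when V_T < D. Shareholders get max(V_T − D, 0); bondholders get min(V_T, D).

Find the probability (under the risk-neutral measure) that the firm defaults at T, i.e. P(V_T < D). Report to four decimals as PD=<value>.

PD=0.2008

d₁ = [ln(V₀/D) + (r + σ²/2)T] / (σ√T)
   = [ln(530.5880/452.5899) + (0.0768 + 0.5·0.2227²)·4.8718] / (0.2227·√4.8718)
   = [0.158999 + 0.494963] / 0.491547 = 1.330418
d₂ = d₁ − σ√T = 1.330418 − 0.491547 = 0.838871
risk-neutral PD = N(−d₂) = N(-0.838871) = 0.200771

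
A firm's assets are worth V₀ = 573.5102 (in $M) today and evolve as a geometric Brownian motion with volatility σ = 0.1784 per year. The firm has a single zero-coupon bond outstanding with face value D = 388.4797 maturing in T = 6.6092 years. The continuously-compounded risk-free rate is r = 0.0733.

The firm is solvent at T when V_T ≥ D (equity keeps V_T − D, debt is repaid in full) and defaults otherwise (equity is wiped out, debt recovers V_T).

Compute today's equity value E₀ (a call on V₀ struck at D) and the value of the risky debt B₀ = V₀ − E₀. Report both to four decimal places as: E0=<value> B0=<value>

E0=336.0074 B0=237.5028

d₁ = [ln(V₀/D) + (r + σ²/2)T] / (σ√T)
   = [ln(573.5102/388.4797) + (0.0733 + 0.5·0.1784²)·6.6092] / (0.1784·√6.6092)
   = [0.389535 + 0.589628] / 0.458637 = 2.134941
d₂ = d₁ − σ√T = 2.134941 − 0.458637 = 1.676303
N(d₁) = 0.983617,  N(d₂) = 0.953161,  e^(−rT) = 0.616033
E₀ = V₀·N(d₁) − D·e^(−rT)·N(d₂)
   = 573.5102·0.983617 − 388.4797·0.616033·0.953161 = 336.007450
B₀ = V₀ − E₀ = 573.5102 − 336.007450 = 237.502750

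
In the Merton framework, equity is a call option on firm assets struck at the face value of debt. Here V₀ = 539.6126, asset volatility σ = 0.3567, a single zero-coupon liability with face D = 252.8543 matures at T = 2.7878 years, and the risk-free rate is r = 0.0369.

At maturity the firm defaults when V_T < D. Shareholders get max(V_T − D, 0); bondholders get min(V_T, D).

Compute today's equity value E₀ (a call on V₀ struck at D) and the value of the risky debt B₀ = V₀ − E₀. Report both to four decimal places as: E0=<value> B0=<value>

d₁ = [ln(V₀/D) + (r + σ²/2)T] / (σ√T)
   = [ln(539.6126/252.8543) + (0.0369 + 0.5·0.3567²)·2.7878] / (0.3567·√2.7878)
   = [0.758038 + 0.280223] / 0.595572 = 1.743301
d₂ = d₁ − σ√T = 1.743301 − 0.595572 = 1.147730
N(d₁) = 0.959359,  N(d₂) = 0.874460,  e^(−rT) = 0.902244
E₀ = V₀·N(d₁) − D·e^(−rT)·N(d₂)
   = 539.6126·0.959359 − 252.8543·0.902244·0.874460 = 318.186349
B₀ = V₀ − E₀ = 539.6126 − 318.186349 = 221.426251

E0=318.1863 B0=221.4263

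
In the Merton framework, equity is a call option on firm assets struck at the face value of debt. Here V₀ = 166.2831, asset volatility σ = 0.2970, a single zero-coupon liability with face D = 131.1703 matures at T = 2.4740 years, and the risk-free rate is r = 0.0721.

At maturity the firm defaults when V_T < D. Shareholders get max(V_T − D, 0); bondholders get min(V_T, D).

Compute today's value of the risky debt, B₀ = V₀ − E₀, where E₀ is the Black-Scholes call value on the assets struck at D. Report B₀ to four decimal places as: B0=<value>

B0=103.3878

d₁ = [ln(V₀/D) + (r + σ²/2)T] / (σ√T)
   = [ln(166.2831/131.1703) + (0.0721 + 0.5·0.2970²)·2.4740] / (0.2970·√2.4740)
   = [0.237195 + 0.287490] / 0.467150 = 1.123162
d₂ = d₁ − σ√T = 1.123162 − 0.467150 = 0.656012
N(d₁) = 0.869316,  N(d₂) = 0.744092,  e^(−rT) = 0.836628
E₀ = V₀·N(d₁) − D·e^(−rT)·N(d₂)
   = 166.2831·0.869316 − 131.1703·0.836628·0.744092 = 62.895282
B₀ = V₀ − E₀ = 166.2831 − 62.895282 = 103.387818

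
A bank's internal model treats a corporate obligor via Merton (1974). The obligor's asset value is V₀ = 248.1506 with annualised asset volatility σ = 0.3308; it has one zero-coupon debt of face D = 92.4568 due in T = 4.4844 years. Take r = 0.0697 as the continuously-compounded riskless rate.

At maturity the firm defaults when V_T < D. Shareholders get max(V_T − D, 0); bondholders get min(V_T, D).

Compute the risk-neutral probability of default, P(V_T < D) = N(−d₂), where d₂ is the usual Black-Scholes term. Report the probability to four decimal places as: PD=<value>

d₁ = [ln(V₀/D) + (r + σ²/2)T] / (σ√T)
   = [ln(248.1506/92.4568) + (0.0697 + 0.5·0.3308²)·4.4844] / (0.3308·√4.4844)
   = [0.987294 + 0.557924] / 0.700515 = 2.205830
d₂ = d₁ − σ√T = 2.205830 − 0.700515 = 1.505315
risk-neutral PD = N(−d₂) = N(-1.505315) = 0.066122

PD=0.0661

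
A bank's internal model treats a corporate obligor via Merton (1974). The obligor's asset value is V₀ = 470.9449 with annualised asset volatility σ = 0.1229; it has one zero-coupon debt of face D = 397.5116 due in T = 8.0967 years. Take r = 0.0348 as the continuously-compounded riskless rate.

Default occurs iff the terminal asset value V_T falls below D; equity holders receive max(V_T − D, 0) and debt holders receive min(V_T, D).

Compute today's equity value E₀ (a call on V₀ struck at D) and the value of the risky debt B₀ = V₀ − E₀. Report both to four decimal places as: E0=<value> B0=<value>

E0=177.0840 B0=293.8609

d₁ = [ln(V₀/D) + (r + σ²/2)T] / (σ√T)
   = [ln(470.9449/397.5116) + (0.0348 + 0.5·0.1229²)·8.0967] / (0.1229·√8.0967)
   = [0.169517 + 0.342913] / 0.349708 = 1.465307
d₂ = d₁ − σ√T = 1.465307 − 0.349708 = 1.115599
N(d₁) = 0.928581,  N(d₂) = 0.867703,  e^(−rT) = 0.754451
E₀ = V₀·N(d₁) − D·e^(−rT)·N(d₂)
   = 470.9449·0.928581 − 397.5116·0.754451·0.867703 = 177.083972
B₀ = V₀ − E₀ = 470.9449 − 177.083972 = 293.860928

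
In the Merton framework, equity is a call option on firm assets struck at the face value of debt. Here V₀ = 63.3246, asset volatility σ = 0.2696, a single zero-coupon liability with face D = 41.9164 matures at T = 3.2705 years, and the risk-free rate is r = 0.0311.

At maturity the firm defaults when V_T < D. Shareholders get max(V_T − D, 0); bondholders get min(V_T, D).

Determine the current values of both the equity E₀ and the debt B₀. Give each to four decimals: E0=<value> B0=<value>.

E0=27.2177 B0=36.1069

d₁ = [ln(V₀/D) + (r + σ²/2)T] / (σ√T)
   = [ln(63.3246/41.9164) + (0.0311 + 0.5·0.2696²)·3.2705] / (0.2696·√3.2705)
   = [0.412597 + 0.220569] / 0.487559 = 1.298646
d₂ = d₁ − σ√T = 1.298646 − 0.487559 = 0.811087
N(d₁) = 0.902967,  N(d₂) = 0.791342,  e^(−rT) = 0.903289
E₀ = V₀·N(d₁) − D·e^(−rT)·N(d₂)
   = 63.3246·0.902967 − 41.9164·0.903289·0.791342 = 27.217744
B₀ = V₀ − E₀ = 63.3246 − 27.217744 = 36.106856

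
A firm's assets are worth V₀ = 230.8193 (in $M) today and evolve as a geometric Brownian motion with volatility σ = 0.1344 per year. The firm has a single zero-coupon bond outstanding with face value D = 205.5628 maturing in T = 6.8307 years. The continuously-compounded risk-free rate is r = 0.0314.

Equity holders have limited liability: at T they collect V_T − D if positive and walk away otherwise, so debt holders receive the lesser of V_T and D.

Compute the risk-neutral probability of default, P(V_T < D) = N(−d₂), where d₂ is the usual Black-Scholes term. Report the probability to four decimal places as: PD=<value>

PD=0.2222

d₁ = [ln(V₀/D) + (r + σ²/2)T] / (σ√T)
   = [ln(230.8193/205.5628) + (0.0314 + 0.5·0.1344²)·6.8307] / (0.1344·√6.8307)
   = [0.115884 + 0.276177] / 0.351263 = 1.116146
d₂ = d₁ − σ√T = 1.116146 − 0.351263 = 0.764883
risk-neutral PD = N(−d₂) = N(-0.764883) = 0.222171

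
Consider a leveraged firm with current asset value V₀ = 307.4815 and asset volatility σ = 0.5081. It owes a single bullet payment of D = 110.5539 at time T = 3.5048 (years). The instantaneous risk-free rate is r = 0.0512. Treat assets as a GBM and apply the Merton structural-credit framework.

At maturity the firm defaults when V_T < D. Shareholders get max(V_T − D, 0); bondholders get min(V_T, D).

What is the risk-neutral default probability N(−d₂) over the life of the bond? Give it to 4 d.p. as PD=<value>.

d₁ = [ln(V₀/D) + (r + σ²/2)T] / (σ√T)
   = [ln(307.4815/110.5539) + (0.0512 + 0.5·0.5081²)·3.5048] / (0.5081·√3.5048)
   = [1.022912 + 0.631855] / 0.951220 = 1.739626
d₂ = d₁ − σ√T = 1.739626 − 0.951220 = 0.788407
risk-neutral PD = N(−d₂) = N(-0.788407) = 0.215229

PD=0.2152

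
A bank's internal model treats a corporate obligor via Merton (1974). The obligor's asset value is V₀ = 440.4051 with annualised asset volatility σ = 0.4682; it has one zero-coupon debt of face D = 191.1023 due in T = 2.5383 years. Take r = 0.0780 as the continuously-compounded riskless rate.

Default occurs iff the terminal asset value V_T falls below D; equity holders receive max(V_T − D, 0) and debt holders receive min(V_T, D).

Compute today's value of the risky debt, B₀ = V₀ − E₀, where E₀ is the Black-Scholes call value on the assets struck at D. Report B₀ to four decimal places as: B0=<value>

d₁ = [ln(V₀/D) + (r + σ²/2)T] / (σ√T)
   = [ln(440.4051/191.1023) + (0.0780 + 0.5·0.4682²)·2.5383] / (0.4682·√2.5383)
   = [0.834886 + 0.476199] / 0.745938 = 1.757633
d₂ = d₁ − σ√T = 1.757633 − 0.745938 = 1.011694
N(d₁) = 0.960595,  N(d₂) = 0.844158,  e^(−rT) = 0.820380
E₀ = V₀·N(d₁) − D·e^(−rT)·N(d₂)
   = 440.4051·0.960595 − 191.1023·0.820380·0.844158 = 290.706774
B₀ = V₀ − E₀ = 440.4051 − 290.706774 = 149.698326

B0=149.6983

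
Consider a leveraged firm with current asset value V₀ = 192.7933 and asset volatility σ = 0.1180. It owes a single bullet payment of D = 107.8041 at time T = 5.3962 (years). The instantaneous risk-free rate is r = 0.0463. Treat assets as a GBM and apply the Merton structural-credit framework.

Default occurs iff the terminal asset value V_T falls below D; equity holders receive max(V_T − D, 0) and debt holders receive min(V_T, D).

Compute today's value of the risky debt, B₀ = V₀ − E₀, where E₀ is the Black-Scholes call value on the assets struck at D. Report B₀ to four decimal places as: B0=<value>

d₁ = [ln(V₀/D) + (r + σ²/2)T] / (σ√T)
   = [ln(192.7933/107.8041) + (0.0463 + 0.5·0.1180²)·5.3962] / (0.1180·√5.3962)
   = [0.581303 + 0.287412] / 0.274111 = 3.169213
d₂ = d₁ − σ√T = 3.169213 − 0.274111 = 2.895103
N(d₁) = 0.999236,  N(d₂) = 0.998105,  e^(−rT) = 0.778922
E₀ = V₀·N(d₁) − D·e^(−rT)·N(d₂)
   = 192.7933·0.999236 − 107.8041·0.778922·0.998105 = 108.834084
B₀ = V₀ − E₀ = 192.7933 − 108.834084 = 83.959216

B0=83.9592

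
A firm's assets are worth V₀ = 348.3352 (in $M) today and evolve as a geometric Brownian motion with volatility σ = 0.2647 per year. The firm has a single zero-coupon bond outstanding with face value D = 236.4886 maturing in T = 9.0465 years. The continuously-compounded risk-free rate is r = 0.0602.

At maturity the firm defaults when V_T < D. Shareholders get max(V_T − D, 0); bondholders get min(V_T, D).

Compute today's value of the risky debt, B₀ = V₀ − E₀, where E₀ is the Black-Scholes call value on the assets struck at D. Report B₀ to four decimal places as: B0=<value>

B0=127.3441

d₁ = [ln(V₀/D) + (r + σ²/2)T] / (σ√T)
   = [ln(348.3352/236.4886) + (0.0602 + 0.5·0.2647²)·9.0465] / (0.2647·√9.0465)
   = [0.387265 + 0.861526] / 0.796149 = 1.568540
d₂ = d₁ − σ√T = 1.568540 − 0.796149 = 0.772391
N(d₁) = 0.941622,  N(d₂) = 0.780059,  e^(−rT) = 0.580074
E₀ = V₀·N(d₁) − D·e^(−rT)·N(d₂)
   = 348.3352·0.941622 − 236.4886·0.580074·0.780059 = 220.991067
B₀ = V₀ − E₀ = 348.3352 − 220.991067 = 127.344133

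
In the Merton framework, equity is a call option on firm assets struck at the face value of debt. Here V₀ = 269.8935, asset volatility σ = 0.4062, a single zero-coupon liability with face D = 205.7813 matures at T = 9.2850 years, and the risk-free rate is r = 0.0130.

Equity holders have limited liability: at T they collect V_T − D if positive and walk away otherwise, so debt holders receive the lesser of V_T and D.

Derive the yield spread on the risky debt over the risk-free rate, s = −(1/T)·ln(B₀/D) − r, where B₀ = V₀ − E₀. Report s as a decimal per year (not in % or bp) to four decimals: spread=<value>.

spread=0.0481

d₁ = [ln(V₀/D) + (r + σ²/2)T] / (σ√T)
   = [ln(269.8935/205.7813) + (0.0130 + 0.5·0.4062²)·9.2850] / (0.4062·√9.2850)
   = [0.271213 + 0.886710] / 1.237744 = 0.935511
d₂ = d₁ − σ√T = 0.935511 − 1.237744 = -0.302233
N(d₁) = 0.825238,  N(d₂) = 0.381237,  e^(−rT) = 0.886295
E₀ = V₀·N(d₁) − D·e^(−rT)·N(d₂)
   = 269.8935·0.825238 − 205.7813·0.886295·0.381237 = 153.195049
B₀ = V₀ − E₀ = 269.8935 − 153.195049 = 116.698451
spread = −(1/T)·ln(B₀/D) − r = −(1/9.2850)·ln(116.698451/205.7813) − 0.0130 = 0.04809000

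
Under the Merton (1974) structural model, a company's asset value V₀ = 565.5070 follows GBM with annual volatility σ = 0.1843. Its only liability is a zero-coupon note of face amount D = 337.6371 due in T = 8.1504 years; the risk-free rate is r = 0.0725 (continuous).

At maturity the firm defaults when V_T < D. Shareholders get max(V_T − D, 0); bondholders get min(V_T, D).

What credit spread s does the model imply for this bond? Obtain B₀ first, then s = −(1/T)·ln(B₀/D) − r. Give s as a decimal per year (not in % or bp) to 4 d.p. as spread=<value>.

spread=0.0007

d₁ = [ln(V₀/D) + (r + σ²/2)T] / (σ√T)
   = [ln(565.5070/337.6371) + (0.0725 + 0.5·0.1843²)·8.1504] / (0.1843·√8.1504)
   = [0.515751 + 0.729324] / 0.526156 = 2.366360
d₂ = d₁ − σ√T = 2.366360 − 0.526156 = 1.840204
N(d₁) = 0.991018,  N(d₂) = 0.967131,  e^(−rT) = 0.553826
E₀ = V₀·N(d₁) − D·e^(−rT)·N(d₂)
   = 565.5070·0.991018 − 337.6371·0.553826·0.967131 = 379.581569
B₀ = V₀ − E₀ = 565.5070 − 379.581569 = 185.925431
spread = −(1/T)·ln(B₀/D) − r = −(1/8.1504)·ln(185.925431/337.6371) − 0.0725 = 0.00070205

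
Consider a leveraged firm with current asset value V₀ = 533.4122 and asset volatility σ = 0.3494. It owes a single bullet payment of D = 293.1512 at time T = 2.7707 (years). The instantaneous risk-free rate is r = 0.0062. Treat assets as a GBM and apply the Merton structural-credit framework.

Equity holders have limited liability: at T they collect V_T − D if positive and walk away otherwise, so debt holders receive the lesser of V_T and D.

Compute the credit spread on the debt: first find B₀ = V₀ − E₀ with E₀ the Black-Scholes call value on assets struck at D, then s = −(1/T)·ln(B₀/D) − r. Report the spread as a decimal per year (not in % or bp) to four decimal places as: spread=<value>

d₁ = [ln(V₀/D) + (r + σ²/2)T] / (σ√T)
   = [ln(533.4122/293.1512) + (0.0062 + 0.5·0.3494²)·2.7707] / (0.3494·√2.7707)
   = [0.598606 + 0.186302] / 0.581591 = 1.349588
d₂ = d₁ − σ√T = 1.349588 − 0.581591 = 0.767997
N(d₁) = 0.911426,  N(d₂) = 0.778756,  e^(−rT) = 0.982968
E₀ = V₀·N(d₁) − D·e^(−rT)·N(d₂)
   = 533.4122·0.911426 − 293.1512·0.982968·0.778756 = 261.760789
B₀ = V₀ − E₀ = 533.4122 − 261.760789 = 271.651411
spread = −(1/T)·ln(B₀/D) − r = −(1/2.7707)·ln(271.651411/293.1512) − 0.0062 = 0.02129083

spread=0.0213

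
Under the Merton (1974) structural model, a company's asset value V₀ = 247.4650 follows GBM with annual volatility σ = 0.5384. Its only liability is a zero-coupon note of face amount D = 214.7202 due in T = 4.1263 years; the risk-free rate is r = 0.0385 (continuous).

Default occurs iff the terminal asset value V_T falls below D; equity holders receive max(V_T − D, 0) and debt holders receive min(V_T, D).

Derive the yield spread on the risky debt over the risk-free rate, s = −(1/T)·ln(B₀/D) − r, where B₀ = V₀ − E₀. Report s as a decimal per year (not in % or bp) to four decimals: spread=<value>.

spread=0.0968

d₁ = [ln(V₀/D) + (r + σ²/2)T] / (σ√T)
   = [ln(247.4650/214.7202) + (0.0385 + 0.5·0.5384²)·4.1263] / (0.5384·√4.1263)
   = [0.141933 + 0.756917] / 1.093668 = 0.821868
d₂ = d₁ − σ√T = 0.821868 − 1.093668 = -0.271800
N(d₁) = 0.794424,  N(d₂) = 0.392888,  e^(−rT) = 0.853114
E₀ = V₀·N(d₁) − D·e^(−rT)·N(d₂)
   = 247.4650·0.794424 − 214.7202·0.853114·0.392888 = 124.622631
B₀ = V₀ − E₀ = 247.4650 − 124.622631 = 122.842369
spread = −(1/T)·ln(B₀/D) − r = −(1/4.1263)·ln(122.842369/214.7202) − 0.0385 = 0.09683524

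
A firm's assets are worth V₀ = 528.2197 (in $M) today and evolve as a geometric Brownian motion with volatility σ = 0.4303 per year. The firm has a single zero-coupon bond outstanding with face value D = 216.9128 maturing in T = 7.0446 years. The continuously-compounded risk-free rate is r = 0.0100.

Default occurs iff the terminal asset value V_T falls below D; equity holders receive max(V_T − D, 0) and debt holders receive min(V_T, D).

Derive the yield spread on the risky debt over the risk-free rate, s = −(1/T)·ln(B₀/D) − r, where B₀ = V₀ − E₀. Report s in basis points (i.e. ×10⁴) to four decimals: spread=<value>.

d₁ = [ln(V₀/D) + (r + σ²/2)T] / (σ√T)
   = [ln(528.2197/216.9128) + (0.0100 + 0.5·0.4303²)·7.0446] / (0.4303·√7.0446)
   = [0.890017 + 0.722628] / 1.142088 = 1.412015
d₂ = d₁ − σ√T = 1.412015 − 1.142088 = 0.269927
N(d₁) = 0.921027,  N(d₂) = 0.606392,  e^(−rT) = 0.931978
E₀ = V₀·N(d₁) − D·e^(−rT)·N(d₂)
   = 528.2197·0.921027 − 216.9128·0.931978·0.606392 = 363.917780
B₀ = V₀ − E₀ = 528.2197 − 363.917780 = 164.301920
spread = −(1/T)·ln(B₀/D) − r = −(1/7.0446)·ln(164.301920/216.9128) − 0.0100 = 0.02943300
in basis points: 0.02943300 × 10⁴ = 294.3300 bp

spread=294.3300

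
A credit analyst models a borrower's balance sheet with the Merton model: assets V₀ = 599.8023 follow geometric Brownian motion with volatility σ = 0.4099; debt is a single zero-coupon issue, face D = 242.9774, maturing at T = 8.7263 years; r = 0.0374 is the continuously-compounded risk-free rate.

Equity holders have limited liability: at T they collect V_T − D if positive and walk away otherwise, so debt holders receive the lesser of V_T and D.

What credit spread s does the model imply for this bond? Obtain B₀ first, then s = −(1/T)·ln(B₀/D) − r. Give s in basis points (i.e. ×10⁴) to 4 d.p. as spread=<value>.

d₁ = [ln(V₀/D) + (r + σ²/2)T] / (σ√T)
   = [ln(599.8023/242.9774) + (0.0374 + 0.5·0.4099²)·8.7263] / (0.4099·√8.7263)
   = [0.903632 + 1.059451] / 1.210857 = 1.621234
d₂ = d₁ − σ√T = 1.621234 − 1.210857 = 0.410377
N(d₁) = 0.947516,  N(d₂) = 0.659235,  e^(−rT) = 0.721543
E₀ = V₀·N(d₁) − D·e^(−rT)·N(d₂)
   = 599.8023·0.947516 − 242.9774·0.721543·0.659235 = 452.746261
B₀ = V₀ − E₀ = 599.8023 − 452.746261 = 147.056039
spread = −(1/T)·ln(B₀/D) − r = −(1/8.7263)·ln(147.056039/242.9774) − 0.0374 = 0.02014497
in basis points: 0.02014497 × 10⁴ = 201.4497 bp

spread=201.4497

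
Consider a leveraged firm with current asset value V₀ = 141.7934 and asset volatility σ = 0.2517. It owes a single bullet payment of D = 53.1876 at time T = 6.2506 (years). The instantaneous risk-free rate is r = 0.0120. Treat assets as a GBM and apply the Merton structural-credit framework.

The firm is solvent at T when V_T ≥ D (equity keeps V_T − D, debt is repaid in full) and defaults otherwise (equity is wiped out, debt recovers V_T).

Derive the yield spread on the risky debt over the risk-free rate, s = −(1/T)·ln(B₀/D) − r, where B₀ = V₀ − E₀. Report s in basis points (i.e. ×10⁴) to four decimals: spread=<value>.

spread=32.0932

d₁ = [ln(V₀/D) + (r + σ²/2)T] / (σ√T)
   = [ln(141.7934/53.1876) + (0.0120 + 0.5·0.2517²)·6.2506] / (0.2517·√6.2506)
   = [0.980546 + 0.273004] / 0.629280 = 1.992038
d₂ = d₁ − σ√T = 1.992038 − 0.629280 = 1.362757
N(d₁) = 0.976817,  N(d₂) = 0.913520,  e^(−rT) = 0.927737
E₀ = V₀·N(d₁) − D·e^(−rT)·N(d₂)
   = 141.7934·0.976817 − 53.1876·0.927737·0.913520 = 93.429295
B₀ = V₀ − E₀ = 141.7934 − 93.429295 = 48.364105
spread = −(1/T)·ln(B₀/D) − r = −(1/6.2506)·ln(48.364105/53.1876) − 0.0120 = 0.00320932
in basis points: 0.00320932 × 10⁴ = 32.0932 bp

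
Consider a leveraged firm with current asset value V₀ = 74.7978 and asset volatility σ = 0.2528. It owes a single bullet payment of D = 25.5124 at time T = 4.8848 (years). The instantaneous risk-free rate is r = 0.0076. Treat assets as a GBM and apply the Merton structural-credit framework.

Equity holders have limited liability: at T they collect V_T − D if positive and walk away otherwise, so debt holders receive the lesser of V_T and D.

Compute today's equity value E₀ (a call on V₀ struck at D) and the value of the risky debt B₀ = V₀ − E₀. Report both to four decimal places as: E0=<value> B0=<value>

E0=50.4170 B0=24.3808

d₁ = [ln(V₀/D) + (r + σ²/2)T] / (σ√T)
   = [ln(74.7978/25.5124) + (0.0076 + 0.5·0.2528²)·4.8848] / (0.2528·√4.8848)
   = [1.075624 + 0.193213] / 0.558728 = 2.270938
d₂ = d₁ − σ√T = 2.270938 − 0.558728 = 1.712210
N(d₁) = 0.988425,  N(d₂) = 0.956571,  e^(−rT) = 0.963556
E₀ = V₀·N(d₁) − D·e^(−rT)·N(d₂)
   = 74.7978·0.988425 − 25.5124·0.963556·0.956571 = 50.416956
B₀ = V₀ − E₀ = 74.7978 − 50.416956 = 24.380844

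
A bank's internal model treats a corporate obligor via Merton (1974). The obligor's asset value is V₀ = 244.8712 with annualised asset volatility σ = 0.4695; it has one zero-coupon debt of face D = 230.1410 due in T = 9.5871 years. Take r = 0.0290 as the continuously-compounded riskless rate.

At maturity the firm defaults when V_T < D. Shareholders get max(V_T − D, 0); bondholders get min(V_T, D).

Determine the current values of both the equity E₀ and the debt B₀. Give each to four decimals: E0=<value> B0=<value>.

d₁ = [ln(V₀/D) + (r + σ²/2)T] / (σ√T)
   = [ln(244.8712/230.1410) + (0.0290 + 0.5·0.4695²)·9.5871] / (0.4695·√9.5871)
   = [0.062040 + 1.334669] / 1.453715 = 0.960786
d₂ = d₁ − σ√T = 0.960786 − 1.453715 = -0.492928
N(d₁) = 0.831670,  N(d₂) = 0.311032,  e^(−rT) = 0.757277
E₀ = V₀·N(d₁) − D·e^(−rT)·N(d₂)
   = 244.8712·0.831670 − 230.1410·0.757277·0.311032 = 149.445334
B₀ = V₀ − E₀ = 244.8712 − 149.445334 = 95.425866

E0=149.4453 B0=95.4259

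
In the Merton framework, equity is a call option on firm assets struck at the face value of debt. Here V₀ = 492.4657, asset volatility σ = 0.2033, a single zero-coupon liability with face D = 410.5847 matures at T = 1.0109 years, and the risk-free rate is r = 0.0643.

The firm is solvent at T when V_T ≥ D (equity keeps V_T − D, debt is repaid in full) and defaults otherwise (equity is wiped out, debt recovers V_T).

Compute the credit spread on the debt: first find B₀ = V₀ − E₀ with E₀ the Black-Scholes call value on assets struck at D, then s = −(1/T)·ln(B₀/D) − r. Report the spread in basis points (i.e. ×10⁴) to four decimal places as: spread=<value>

spread=126.7119

d₁ = [ln(V₀/D) + (r + σ²/2)T] / (σ√T)
   = [ln(492.4657/410.5847) + (0.0643 + 0.5·0.2033²)·1.0109] / (0.2033·√1.0109)
   = [0.181843 + 0.085892] / 0.204405 = 1.309822
d₂ = d₁ − σ√T = 1.309822 − 0.204405 = 1.105417
N(d₁) = 0.904872,  N(d₂) = 0.865511,  e^(−rT) = 0.937067
E₀ = V₀·N(d₁) − D·e^(−rT)·N(d₂)
   = 492.4657·0.904872 − 410.5847·0.937067·0.865511 = 112.617360
B₀ = V₀ − E₀ = 492.4657 − 112.617360 = 379.848340
spread = −(1/T)·ln(B₀/D) − r = −(1/1.0109)·ln(379.848340/410.5847) − 0.0643 = 0.01267119
in basis points: 0.01267119 × 10⁴ = 126.7119 bp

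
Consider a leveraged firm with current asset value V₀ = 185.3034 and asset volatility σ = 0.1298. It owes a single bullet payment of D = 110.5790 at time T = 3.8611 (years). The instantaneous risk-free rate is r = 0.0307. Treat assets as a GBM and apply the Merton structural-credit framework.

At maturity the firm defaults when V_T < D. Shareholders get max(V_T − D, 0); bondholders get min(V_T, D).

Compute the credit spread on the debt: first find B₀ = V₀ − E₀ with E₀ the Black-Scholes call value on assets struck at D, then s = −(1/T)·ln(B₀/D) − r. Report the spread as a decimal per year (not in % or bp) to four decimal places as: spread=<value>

d₁ = [ln(V₀/D) + (r + σ²/2)T] / (σ√T)
   = [ln(185.3034/110.5790) + (0.0307 + 0.5·0.1298²)·3.8611] / (0.1298·√3.8611)
   = [0.516264 + 0.151062] / 0.255053 = 2.616422
d₂ = d₁ − σ√T = 2.616422 − 0.255053 = 2.361369
N(d₁) = 0.995557,  N(d₂) = 0.990896,  e^(−rT) = 0.888220
E₀ = V₀·N(d₁) − D·e^(−rT)·N(d₂)
   = 185.3034·0.995557 − 110.5790·0.888220·0.990896 = 87.155805
B₀ = V₀ − E₀ = 185.3034 − 87.155805 = 98.147595
spread = −(1/T)·ln(B₀/D) − r = −(1/3.8611)·ln(98.147595/110.5790) − 0.0307 = 0.00018700

spread=0.0002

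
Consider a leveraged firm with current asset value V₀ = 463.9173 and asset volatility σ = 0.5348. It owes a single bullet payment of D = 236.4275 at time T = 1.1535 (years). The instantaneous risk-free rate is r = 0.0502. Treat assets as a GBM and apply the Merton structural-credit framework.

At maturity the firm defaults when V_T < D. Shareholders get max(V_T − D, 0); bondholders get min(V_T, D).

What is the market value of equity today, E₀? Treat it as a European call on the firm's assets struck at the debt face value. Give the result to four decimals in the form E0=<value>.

d₁ = [ln(V₀/D) + (r + σ²/2)T] / (σ√T)
   = [ln(463.9173/236.4275) + (0.0502 + 0.5·0.5348²)·1.1535] / (0.5348·√1.1535)
   = [0.674065 + 0.222863] / 0.574381 = 1.561554
d₂ = d₁ − σ√T = 1.561554 − 0.574381 = 0.987173
N(d₁) = 0.940803,  N(d₂) = 0.838221,  e^(−rT) = 0.943739
E₀ = V₀·N(d₁) − D·e^(−rT)·N(d₂)
   = 463.9173·0.940803 − 236.4275·0.943739·0.838221 = 249.426226

E0=249.4262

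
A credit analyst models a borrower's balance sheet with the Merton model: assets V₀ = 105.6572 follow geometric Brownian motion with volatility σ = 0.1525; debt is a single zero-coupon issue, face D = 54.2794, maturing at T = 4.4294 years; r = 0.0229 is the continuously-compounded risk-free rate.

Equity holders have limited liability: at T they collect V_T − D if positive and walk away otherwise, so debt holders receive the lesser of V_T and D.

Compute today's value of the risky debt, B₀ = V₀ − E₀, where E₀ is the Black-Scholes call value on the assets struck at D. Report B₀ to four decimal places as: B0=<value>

B0=48.9798

d₁ = [ln(V₀/D) + (r + σ²/2)T] / (σ√T)
   = [ln(105.6572/54.2794) + (0.0229 + 0.5·0.1525²)·4.4294] / (0.1525·√4.4294)
   = [0.666055 + 0.152939] / 0.320954 = 2.551752
d₂ = d₁ − σ√T = 2.551752 − 0.320954 = 2.230798
N(d₁) = 0.994641,  N(d₂) = 0.987153,  e^(−rT) = 0.903541
E₀ = V₀·N(d₁) − D·e^(−rT)·N(d₂)
   = 105.6572·0.994641 − 54.2794·0.903541·0.987153 = 56.677355
B₀ = V₀ − E₀ = 105.6572 − 56.677355 = 48.979845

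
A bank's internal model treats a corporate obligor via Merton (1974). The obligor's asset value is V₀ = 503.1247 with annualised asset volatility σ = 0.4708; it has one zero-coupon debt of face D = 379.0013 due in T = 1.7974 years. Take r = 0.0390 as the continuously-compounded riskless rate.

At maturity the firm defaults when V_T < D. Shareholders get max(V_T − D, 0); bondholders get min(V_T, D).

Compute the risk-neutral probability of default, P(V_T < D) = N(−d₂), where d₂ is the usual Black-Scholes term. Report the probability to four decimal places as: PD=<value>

PD=0.4035

d₁ = [ln(V₀/D) + (r + σ²/2)T] / (σ√T)
   = [ln(503.1247/379.0013) + (0.0390 + 0.5·0.4708²)·1.7974] / (0.4708·√1.7974)
   = [0.283298 + 0.269298] / 0.631188 = 0.875486
d₂ = d₁ − σ√T = 0.875486 − 0.631188 = 0.244298
risk-neutral PD = N(−d₂) = N(-0.244298) = 0.403500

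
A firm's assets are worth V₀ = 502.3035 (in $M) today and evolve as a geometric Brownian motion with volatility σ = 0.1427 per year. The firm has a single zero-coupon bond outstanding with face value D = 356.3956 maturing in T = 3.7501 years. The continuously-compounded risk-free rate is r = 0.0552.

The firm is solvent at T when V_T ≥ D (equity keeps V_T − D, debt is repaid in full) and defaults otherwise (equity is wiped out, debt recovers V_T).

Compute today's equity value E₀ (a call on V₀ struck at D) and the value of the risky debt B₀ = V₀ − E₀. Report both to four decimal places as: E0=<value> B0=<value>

d₁ = [ln(V₀/D) + (r + σ²/2)T] / (σ√T)
   = [ln(502.3035/356.3956) + (0.0552 + 0.5·0.1427²)·3.7501] / (0.1427·√3.7501)
   = [0.343163 + 0.245188] / 0.276341 = 2.129075
d₂ = d₁ − σ√T = 2.129075 − 0.276341 = 1.852734
N(d₁) = 0.983376,  N(d₂) = 0.968040,  e^(−rT) = 0.813015
E₀ = V₀·N(d₁) − D·e^(−rT)·N(d₂)
   = 502.3035·0.983376 − 356.3956·0.813015·0.968040 = 213.458809
B₀ = V₀ − E₀ = 502.3035 − 213.458809 = 288.844691

E0=213.4588 B0=288.8447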